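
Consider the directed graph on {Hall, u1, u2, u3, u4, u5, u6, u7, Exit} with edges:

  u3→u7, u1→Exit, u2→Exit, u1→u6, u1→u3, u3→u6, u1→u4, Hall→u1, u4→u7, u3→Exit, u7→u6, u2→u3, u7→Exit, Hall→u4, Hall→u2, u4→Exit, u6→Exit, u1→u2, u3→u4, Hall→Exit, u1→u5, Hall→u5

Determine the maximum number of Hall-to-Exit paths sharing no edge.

Assign every edge capacity 1; by Menger, the answer equals the max flow.
Path Hall→Exit (+1); total 1.
Path Hall→u1→Exit (+1); total 2.
Path Hall→u2→Exit (+1); total 3.
Path Hall→u4→Exit (+1); total 4.
No residual Hall→Exit path; max flow = 4.
Certifying cut of size 4: {Hall→Exit, Hall→u1, Hall→u2, Hall→u4}.

4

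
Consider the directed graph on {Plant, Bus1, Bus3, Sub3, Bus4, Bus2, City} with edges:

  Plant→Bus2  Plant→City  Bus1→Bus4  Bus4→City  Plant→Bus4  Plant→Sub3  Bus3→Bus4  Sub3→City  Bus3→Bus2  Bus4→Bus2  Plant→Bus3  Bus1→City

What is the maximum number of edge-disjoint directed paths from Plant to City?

3

Assign every edge capacity 1; by Menger, the answer equals the max flow.
Path Plant→City (+1); total 1.
Path Plant→Sub3→City (+1); total 2.
Path Plant→Bus4→City (+1); total 3.
No residual Plant→City path; max flow = 3.
Certifying cut of size 3: {Bus4→City, Plant→City, Plant→Sub3}.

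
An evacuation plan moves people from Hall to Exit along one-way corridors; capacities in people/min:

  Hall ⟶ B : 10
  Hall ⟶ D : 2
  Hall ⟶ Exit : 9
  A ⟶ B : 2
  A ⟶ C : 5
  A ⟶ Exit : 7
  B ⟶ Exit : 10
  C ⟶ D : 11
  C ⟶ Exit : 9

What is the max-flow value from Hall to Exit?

Augment Hall→Exit: bottleneck 9, flow now 9.
Augment Hall→B→Exit: bottleneck 10, flow now 19.
No augmenting path remains; maximum flow = 19.
In the residual graph, reachable from Hall: {Hall, D}.
Min-cut edges: Hall→B (10), Hall→Exit (9); capacity 10 + 9 = 19.
This cut is saturated, so no flow can exceed 19.

19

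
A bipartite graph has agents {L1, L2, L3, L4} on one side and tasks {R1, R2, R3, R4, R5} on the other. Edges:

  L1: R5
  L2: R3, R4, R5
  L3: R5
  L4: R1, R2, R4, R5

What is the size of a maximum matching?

Unit-capacity flow: source→left, listed edges, right→sink; max matching = max flow.
Augmenting path L1→R5 (+1); matched 1.
Augmenting path L2→R3 (+1); matched 2.
Augmenting path L4→R1 (+1); matched 3.
No augmenting path remains; maximum matching = 3.
König certificate: {L2, L4, R5} is a vertex cover of size 3 (every listed pair touches it), so no matching can be larger.

3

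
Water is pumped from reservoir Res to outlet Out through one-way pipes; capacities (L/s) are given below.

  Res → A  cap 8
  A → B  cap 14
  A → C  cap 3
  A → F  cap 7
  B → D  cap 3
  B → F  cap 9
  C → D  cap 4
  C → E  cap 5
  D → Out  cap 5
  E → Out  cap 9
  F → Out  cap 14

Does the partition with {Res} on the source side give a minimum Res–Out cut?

Given cut capacity: 8 = 8.
Augment Res→A→F→Out: bottleneck 7, flow now 7.
Augment Res→A→B→D→Out: bottleneck 1, flow now 8.
No augmenting path remains; maximum flow = 8.
Cut capacity 8 equals the max flow, so it is a minimum cut.

Yes — it is a minimum cut (capacity 8).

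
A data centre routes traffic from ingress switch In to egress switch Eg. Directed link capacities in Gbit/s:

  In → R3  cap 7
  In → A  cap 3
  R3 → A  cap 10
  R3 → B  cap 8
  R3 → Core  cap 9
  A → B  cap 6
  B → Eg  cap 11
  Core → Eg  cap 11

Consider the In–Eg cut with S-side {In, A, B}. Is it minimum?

No — its capacity is 18, but the minimum cut has capacity 10.

Given cut capacity: 7 + 11 = 18.
Augment In→R3→B→Eg: bottleneck 7, flow now 7.
Augment In→A→B→Eg: bottleneck 3, flow now 10.
No augmenting path remains; maximum flow = 10.
In the residual graph, reachable from In: {In}.
Min-cut edges: In→R3 (7), In→A (3); capacity 7 + 3 = 10.
Cut capacity 18 exceeds the max flow 10, so it is not minimum.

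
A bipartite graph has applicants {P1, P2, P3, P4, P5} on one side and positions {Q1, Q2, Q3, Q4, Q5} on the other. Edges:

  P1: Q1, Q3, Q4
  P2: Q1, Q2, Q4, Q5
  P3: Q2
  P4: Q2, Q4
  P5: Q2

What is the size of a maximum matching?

4

Unit-capacity flow: source→left, listed edges, right→sink; max matching = max flow.
Augmenting path P1→Q1 (+1); matched 1.
Augmenting path P2→Q2 (+1); matched 2.
Augmenting path P4→Q4 (+1); matched 3.
Augmenting path P3→Q2→P2→Q5 (+1); matched 4.
No augmenting path remains; maximum matching = 4.
König certificate: {P1, P2, P4, Q2} is a vertex cover of size 4 (every listed pair touches it), so no matching can be larger.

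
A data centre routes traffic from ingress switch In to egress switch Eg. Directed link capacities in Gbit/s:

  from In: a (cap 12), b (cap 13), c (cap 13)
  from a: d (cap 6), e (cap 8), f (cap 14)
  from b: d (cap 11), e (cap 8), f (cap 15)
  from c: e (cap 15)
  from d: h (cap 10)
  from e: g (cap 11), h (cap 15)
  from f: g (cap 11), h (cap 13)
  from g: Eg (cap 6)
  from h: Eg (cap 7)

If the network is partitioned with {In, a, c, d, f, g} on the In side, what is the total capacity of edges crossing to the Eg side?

Edges leaving {In, a, c, d, f, g}: In→b (13), a→e (8), c→e (15), d→h (10), f→h (13), g→Eg (6).
Cut capacity = 13 + 8 + 15 + 10 + 13 + 6 = 65.

65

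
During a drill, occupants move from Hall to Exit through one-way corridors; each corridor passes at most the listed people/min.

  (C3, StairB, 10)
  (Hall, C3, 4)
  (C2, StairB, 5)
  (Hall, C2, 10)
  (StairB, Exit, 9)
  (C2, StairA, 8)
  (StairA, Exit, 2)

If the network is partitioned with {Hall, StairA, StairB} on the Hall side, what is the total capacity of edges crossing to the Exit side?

Edges leaving {Hall, StairA, StairB}: Hall→C3 (4), Hall→C2 (10), StairA→Exit (2), StairB→Exit (9).
Cut capacity = 4 + 10 + 2 + 9 = 25.

25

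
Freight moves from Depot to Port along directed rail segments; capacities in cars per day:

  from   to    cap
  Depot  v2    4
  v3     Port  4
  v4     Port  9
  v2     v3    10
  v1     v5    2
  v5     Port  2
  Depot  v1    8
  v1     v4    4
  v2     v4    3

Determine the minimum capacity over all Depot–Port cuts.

Augment Depot→v1→v4→Port: bottleneck 4, flow now 4.
Augment Depot→v1→v5→Port: bottleneck 2, flow now 6.
Augment Depot→v2→v3→Port: bottleneck 4, flow now 10.
No augmenting path remains; maximum flow = 10.
By max-flow min-cut, the minimum cut capacity equals the max flow.
In the residual graph, reachable from Depot: {Depot, v1}.
Min-cut edges: Depot→v2 (4), v1→v4 (4), v1→v5 (2); capacity 4 + 4 + 2 = 10.

10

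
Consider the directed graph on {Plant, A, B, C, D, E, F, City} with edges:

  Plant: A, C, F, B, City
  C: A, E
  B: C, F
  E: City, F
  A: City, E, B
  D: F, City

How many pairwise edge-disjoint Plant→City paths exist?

Assign every edge capacity 1; by Menger, the answer equals the max flow.
Path Plant→City (+1); total 1.
Path Plant→A→City (+1); total 2.
Path Plant→C→E→City (+1); total 3.
No residual Plant→City path; max flow = 3.
Certifying cut of size 3: {A→City, E→City, Plant→City}.

3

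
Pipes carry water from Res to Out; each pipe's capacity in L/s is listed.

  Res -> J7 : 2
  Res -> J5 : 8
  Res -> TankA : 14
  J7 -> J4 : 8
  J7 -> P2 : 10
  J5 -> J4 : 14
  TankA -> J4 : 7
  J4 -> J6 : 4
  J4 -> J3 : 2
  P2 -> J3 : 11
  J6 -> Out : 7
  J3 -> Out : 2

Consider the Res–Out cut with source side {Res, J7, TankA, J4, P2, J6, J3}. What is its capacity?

Edges leaving {Res, J7, TankA, J4, P2, J6, J3}: Res→J5 (8), J6→Out (7), J3→Out (2).
Cut capacity = 8 + 7 + 2 = 17.

17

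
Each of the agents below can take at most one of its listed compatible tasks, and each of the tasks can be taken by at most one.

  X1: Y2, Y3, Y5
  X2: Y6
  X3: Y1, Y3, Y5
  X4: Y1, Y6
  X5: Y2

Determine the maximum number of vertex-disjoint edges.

Unit-capacity flow: source→left, listed edges, right→sink; max matching = max flow.
Augmenting path X1→Y2 (+1); matched 1.
Augmenting path X2→Y6 (+1); matched 2.
Augmenting path X3→Y1 (+1); matched 3.
Augmenting path X4→Y1→X3→Y3 (+1); matched 4.
Augmenting path X5→Y2→X1→Y5 (+1); matched 5.
No augmenting path remains; maximum matching = 5.
König certificate: {X1, X2, X3, X4, X5} is a vertex cover of size 5 (every listed pair touches it), so no matching can be larger.

5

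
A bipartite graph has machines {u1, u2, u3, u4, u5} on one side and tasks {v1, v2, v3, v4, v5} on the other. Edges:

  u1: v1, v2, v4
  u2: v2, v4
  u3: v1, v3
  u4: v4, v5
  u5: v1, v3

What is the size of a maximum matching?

5

Unit-capacity flow: source→left, listed edges, right→sink; max matching = max flow.
Augmenting path u1→v1 (+1); matched 1.
Augmenting path u2→v2 (+1); matched 2.
Augmenting path u3→v3 (+1); matched 3.
Augmenting path u4→v4 (+1); matched 4.
Augmenting path u5→v1→u1→v4→u4→v5 (+1); matched 5.
No augmenting path remains; maximum matching = 5.
König certificate: {u1, u2, u3, u4, u5} is a vertex cover of size 5 (every listed pair touches it), so no matching can be larger.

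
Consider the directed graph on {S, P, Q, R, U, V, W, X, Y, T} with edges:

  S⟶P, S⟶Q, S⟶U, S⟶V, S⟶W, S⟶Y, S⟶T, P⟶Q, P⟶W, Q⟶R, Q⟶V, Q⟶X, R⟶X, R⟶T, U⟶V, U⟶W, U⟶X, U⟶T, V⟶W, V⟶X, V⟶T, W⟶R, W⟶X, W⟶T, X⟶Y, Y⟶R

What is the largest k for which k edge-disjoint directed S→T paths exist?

5

Assign every edge capacity 1; by Menger, the answer equals the max flow.
Path S→T (+1); total 1.
Path S→U→T (+1); total 2.
Path S→V→T (+1); total 3.
Path S→W→T (+1); total 4.
Path S→Q→R→T (+1); total 5.
No residual S→T path; max flow = 5.
Certifying cut of size 5: {R→T, S→T, S→U, V→T, W→T}.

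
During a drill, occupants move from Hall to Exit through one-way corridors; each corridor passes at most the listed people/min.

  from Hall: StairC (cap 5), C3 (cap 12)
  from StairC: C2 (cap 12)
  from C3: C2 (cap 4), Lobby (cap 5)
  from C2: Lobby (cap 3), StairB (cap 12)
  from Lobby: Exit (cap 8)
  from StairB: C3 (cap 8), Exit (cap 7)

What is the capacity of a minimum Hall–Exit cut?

Augment Hall→C3→Lobby→Exit: bottleneck 5, flow now 5.
Augment Hall→StairC→C2→Lobby→Exit: bottleneck 3, flow now 8.
Augment Hall→StairC→C2→StairB→Exit: bottleneck 2, flow now 10.
Augment Hall→C3→C2→StairB→Exit: bottleneck 4, flow now 14.
No augmenting path remains; maximum flow = 14.
By max-flow min-cut, the minimum cut capacity equals the max flow.
In the residual graph, reachable from Hall: {Hall, C3}.
Min-cut edges: Hall→StairC (5), C3→C2 (4), C3→Lobby (5); capacity 5 + 4 + 5 = 14.

14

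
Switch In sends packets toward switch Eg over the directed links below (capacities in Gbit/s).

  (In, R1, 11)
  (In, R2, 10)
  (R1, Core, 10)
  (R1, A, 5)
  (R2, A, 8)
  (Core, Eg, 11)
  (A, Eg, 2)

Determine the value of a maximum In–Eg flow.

Augment In→R1→Core→Eg: bottleneck 10, flow now 10.
Augment In→R1→A→Eg: bottleneck 1, flow now 11.
Augment In→R2→A→Eg: bottleneck 1, flow now 12.
No augmenting path remains; maximum flow = 12.
In the residual graph, reachable from In: {In, R1, R2, A}.
Min-cut edges: R1→Core (10), A→Eg (2); capacity 10 + 2 = 12.
This cut is saturated, so no flow can exceed 12.

12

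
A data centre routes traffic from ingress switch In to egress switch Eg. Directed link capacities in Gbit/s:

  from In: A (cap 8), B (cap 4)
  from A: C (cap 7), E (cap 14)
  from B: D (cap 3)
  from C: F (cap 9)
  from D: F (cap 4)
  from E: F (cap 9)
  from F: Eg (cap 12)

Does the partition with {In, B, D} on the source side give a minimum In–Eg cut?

Given cut capacity: 8 + 4 = 12.
Augment In→A→C→F→Eg: bottleneck 7, flow now 7.
Augment In→A→E→F→Eg: bottleneck 1, flow now 8.
Augment In→B→D→F→Eg: bottleneck 3, flow now 11.
No augmenting path remains; maximum flow = 11.
In the residual graph, reachable from In: {In, B}.
Min-cut edges: In→A (8), B→D (3); capacity 8 + 3 = 11.
Cut capacity 12 exceeds the max flow 11, so it is not minimum.

No — its capacity is 12, but the minimum cut has capacity 11.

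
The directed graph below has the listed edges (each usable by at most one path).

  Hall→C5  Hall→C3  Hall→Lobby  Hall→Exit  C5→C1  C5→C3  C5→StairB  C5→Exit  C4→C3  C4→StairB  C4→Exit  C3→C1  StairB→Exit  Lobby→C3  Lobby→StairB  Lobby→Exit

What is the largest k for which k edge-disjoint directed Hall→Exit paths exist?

3

Assign every edge capacity 1; by Menger, the answer equals the max flow.
Path Hall→Exit (+1); total 1.
Path Hall→C5→Exit (+1); total 2.
Path Hall→Lobby→Exit (+1); total 3.
No residual Hall→Exit path; max flow = 3.
Certifying cut of size 3: {Hall→C5, Hall→Exit, Hall→Lobby}.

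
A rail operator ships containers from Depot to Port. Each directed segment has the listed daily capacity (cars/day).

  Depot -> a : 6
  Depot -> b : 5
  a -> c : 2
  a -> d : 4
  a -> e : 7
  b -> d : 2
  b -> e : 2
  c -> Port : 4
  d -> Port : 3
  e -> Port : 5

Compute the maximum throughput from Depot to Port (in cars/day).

10

Augment Depot→a→c→Port: bottleneck 2, flow now 2.
Augment Depot→a→d→Port: bottleneck 3, flow now 5.
Augment Depot→a→e→Port: bottleneck 1, flow now 6.
Augment Depot→b→e→Port: bottleneck 2, flow now 8.
Augment Depot→b→d→a→e→Port: bottleneck 2, flow now 10. (uses reverse residual edge)
No augmenting path remains; maximum flow = 10.
In the residual graph, reachable from Depot: {Depot, b}.
Min-cut edges: Depot→a (6), b→d (2), b→e (2); capacity 6 + 2 + 2 = 10.
This cut is saturated, so no flow can exceed 10.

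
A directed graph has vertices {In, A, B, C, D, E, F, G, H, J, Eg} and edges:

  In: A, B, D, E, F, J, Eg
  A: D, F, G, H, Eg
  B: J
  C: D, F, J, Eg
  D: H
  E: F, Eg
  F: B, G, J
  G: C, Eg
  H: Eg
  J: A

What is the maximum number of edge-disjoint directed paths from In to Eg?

Assign every edge capacity 1; by Menger, the answer equals the max flow.
Path In→Eg (+1); total 1.
Path In→A→Eg (+1); total 2.
Path In→E→Eg (+1); total 3.
Path In→D→H→Eg (+1); total 4.
Path In→F→G→Eg (+1); total 5.
Path In→J→A→G→C→Eg (+1); total 6.
No residual In→Eg path; max flow = 6.
Certifying cut of size 6: {In→A, In→D, In→E, In→Eg, In→F, J→A}.

6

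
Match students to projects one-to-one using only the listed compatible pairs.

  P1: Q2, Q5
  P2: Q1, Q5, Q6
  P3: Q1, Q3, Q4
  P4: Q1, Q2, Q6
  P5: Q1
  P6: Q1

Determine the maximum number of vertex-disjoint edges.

5

Unit-capacity flow: source→left, listed edges, right→sink; max matching = max flow.
Augmenting path P1→Q2 (+1); matched 1.
Augmenting path P2→Q1 (+1); matched 2.
Augmenting path P3→Q3 (+1); matched 3.
Augmenting path P4→Q6 (+1); matched 4.
Augmenting path P5→Q1→P2→Q5 (+1); matched 5.
No augmenting path remains; maximum matching = 5.
König certificate: {P1, P2, P3, P4, Q1} is a vertex cover of size 5 (every listed pair touches it), so no matching can be larger.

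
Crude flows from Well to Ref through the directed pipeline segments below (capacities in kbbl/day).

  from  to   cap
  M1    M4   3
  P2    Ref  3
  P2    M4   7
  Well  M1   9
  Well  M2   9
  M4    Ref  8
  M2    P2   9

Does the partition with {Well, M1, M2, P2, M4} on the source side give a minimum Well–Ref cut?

Given cut capacity: 3 + 8 = 11.
Augment Well→M1→M4→Ref: bottleneck 3, flow now 3.
Augment Well→M2→P2→Ref: bottleneck 3, flow now 6.
Augment Well→M2→P2→M4→Ref: bottleneck 5, flow now 11.
No augmenting path remains; maximum flow = 11.
Cut capacity 11 equals the max flow, so it is a minimum cut.

Yes — it is a minimum cut (capacity 11).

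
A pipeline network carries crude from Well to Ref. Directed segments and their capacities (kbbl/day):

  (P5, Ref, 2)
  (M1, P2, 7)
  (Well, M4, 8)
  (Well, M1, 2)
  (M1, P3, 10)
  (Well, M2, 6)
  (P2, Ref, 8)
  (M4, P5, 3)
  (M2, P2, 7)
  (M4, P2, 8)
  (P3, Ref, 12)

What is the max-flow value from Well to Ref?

Augment Well→M2→P2→Ref: bottleneck 6, flow now 6.
Augment Well→M4→P2→Ref: bottleneck 2, flow now 8.
Augment Well→M4→P5→Ref: bottleneck 2, flow now 10.
Augment Well→M1→P3→Ref: bottleneck 2, flow now 12.
No augmenting path remains; maximum flow = 12.
In the residual graph, reachable from Well: {Well, M2, M4, P2, P5}.
Min-cut edges: Well→M1 (2), P2→Ref (8), P5→Ref (2); capacity 2 + 8 + 2 = 12.
This cut is saturated, so no flow can exceed 12.

12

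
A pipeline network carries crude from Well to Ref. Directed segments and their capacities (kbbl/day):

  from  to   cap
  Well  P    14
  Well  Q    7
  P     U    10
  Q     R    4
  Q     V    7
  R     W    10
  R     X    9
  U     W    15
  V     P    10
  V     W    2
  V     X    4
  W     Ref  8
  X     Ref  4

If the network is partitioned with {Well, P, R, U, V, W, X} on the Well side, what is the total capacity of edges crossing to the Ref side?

Edges leaving {Well, P, R, U, V, W, X}: Well→Q (7), W→Ref (8), X→Ref (4).
Cut capacity = 7 + 8 + 4 = 19.

19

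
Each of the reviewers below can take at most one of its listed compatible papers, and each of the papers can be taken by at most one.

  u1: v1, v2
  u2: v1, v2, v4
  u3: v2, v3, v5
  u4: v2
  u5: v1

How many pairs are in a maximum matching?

4

Unit-capacity flow: source→left, listed edges, right→sink; max matching = max flow.
Augmenting path u1→v1 (+1); matched 1.
Augmenting path u2→v2 (+1); matched 2.
Augmenting path u3→v3 (+1); matched 3.
Augmenting path u4→v2→u2→v4 (+1); matched 4.
No augmenting path remains; maximum matching = 4.
König certificate: {u2, u3, v1, v2} is a vertex cover of size 4 (every listed pair touches it), so no matching can be larger.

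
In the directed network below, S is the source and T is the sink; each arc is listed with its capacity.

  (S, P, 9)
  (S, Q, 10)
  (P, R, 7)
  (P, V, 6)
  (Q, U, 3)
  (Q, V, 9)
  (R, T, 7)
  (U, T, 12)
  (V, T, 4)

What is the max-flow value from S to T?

Augment S→P→R→T: bottleneck 7, flow now 7.
Augment S→P→V→T: bottleneck 2, flow now 9.
Augment S→Q→U→T: bottleneck 3, flow now 12.
Augment S→Q→V→T: bottleneck 2, flow now 14.
No augmenting path remains; maximum flow = 14.
In the residual graph, reachable from S: {S, P, Q, V}.
Min-cut edges: P→R (7), Q→U (3), V→T (4); capacity 7 + 3 + 4 = 14.
This cut is saturated, so no flow can exceed 14.

14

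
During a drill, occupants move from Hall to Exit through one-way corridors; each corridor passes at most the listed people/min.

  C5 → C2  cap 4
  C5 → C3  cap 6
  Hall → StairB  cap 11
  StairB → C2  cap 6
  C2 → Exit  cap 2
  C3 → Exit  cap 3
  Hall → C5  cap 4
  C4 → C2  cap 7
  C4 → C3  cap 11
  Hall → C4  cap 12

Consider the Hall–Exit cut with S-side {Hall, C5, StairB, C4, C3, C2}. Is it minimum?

Yes — it is a minimum cut (capacity 5).

Given cut capacity: 3 + 2 = 5.
Augment Hall→C5→C3→Exit: bottleneck 3, flow now 3.
Augment Hall→C5→C2→Exit: bottleneck 1, flow now 4.
Augment Hall→StairB→C2→Exit: bottleneck 1, flow now 5.
No augmenting path remains; maximum flow = 5.
Cut capacity 5 equals the max flow, so it is a minimum cut.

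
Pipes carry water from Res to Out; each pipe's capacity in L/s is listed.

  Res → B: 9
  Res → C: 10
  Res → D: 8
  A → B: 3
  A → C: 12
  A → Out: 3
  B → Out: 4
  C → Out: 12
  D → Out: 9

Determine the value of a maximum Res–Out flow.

Augment Res→B→Out: bottleneck 4, flow now 4.
Augment Res→C→Out: bottleneck 10, flow now 14.
Augment Res→D→Out: bottleneck 8, flow now 22.
No augmenting path remains; maximum flow = 22.
In the residual graph, reachable from Res: {Res, B}.
Min-cut edges: Res→C (10), Res→D (8), B→Out (4); capacity 10 + 8 + 4 = 22.
This cut is saturated, so no flow can exceed 22.

22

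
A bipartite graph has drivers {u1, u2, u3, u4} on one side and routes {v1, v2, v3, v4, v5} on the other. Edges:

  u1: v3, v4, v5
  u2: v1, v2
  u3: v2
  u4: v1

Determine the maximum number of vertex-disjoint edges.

Unit-capacity flow: source→left, listed edges, right→sink; max matching = max flow.
Augmenting path u1→v3 (+1); matched 1.
Augmenting path u2→v1 (+1); matched 2.
Augmenting path u3→v2 (+1); matched 3.
No augmenting path remains; maximum matching = 3.
König certificate: {u1, v1, v2} is a vertex cover of size 3 (every listed pair touches it), so no matching can be larger.

3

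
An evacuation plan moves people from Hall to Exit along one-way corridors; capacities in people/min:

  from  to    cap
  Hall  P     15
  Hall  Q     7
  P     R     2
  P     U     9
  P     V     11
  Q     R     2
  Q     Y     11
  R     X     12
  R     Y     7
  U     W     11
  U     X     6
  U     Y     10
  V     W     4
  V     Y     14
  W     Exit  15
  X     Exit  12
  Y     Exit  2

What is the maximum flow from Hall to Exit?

19

Augment Hall→Q→Y→Exit: bottleneck 2, flow now 2.
Augment Hall→P→R→X→Exit: bottleneck 2, flow now 4.
Augment Hall→P→U→W→Exit: bottleneck 9, flow now 13.
Augment Hall→P→V→W→Exit: bottleneck 4, flow now 17.
Augment Hall→Q→R→X→Exit: bottleneck 2, flow now 19.
No augmenting path remains; maximum flow = 19.
In the residual graph, reachable from Hall: {Hall, Q, Y}.
Min-cut edges: Hall→P (15), Q→R (2), Y→Exit (2); capacity 15 + 2 + 2 = 19.
This cut is saturated, so no flow can exceed 19.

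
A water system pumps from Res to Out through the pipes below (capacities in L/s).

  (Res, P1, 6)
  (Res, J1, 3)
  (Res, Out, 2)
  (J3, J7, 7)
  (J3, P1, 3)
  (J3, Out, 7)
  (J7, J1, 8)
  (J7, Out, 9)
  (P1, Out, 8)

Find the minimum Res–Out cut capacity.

Augment Res→Out: bottleneck 2, flow now 2.
Augment Res→P1→Out: bottleneck 6, flow now 8.
No augmenting path remains; maximum flow = 8.
By max-flow min-cut, the minimum cut capacity equals the max flow.
In the residual graph, reachable from Res: {Res, J1}.
Min-cut edges: Res→P1 (6), Res→Out (2); capacity 6 + 2 = 8.

8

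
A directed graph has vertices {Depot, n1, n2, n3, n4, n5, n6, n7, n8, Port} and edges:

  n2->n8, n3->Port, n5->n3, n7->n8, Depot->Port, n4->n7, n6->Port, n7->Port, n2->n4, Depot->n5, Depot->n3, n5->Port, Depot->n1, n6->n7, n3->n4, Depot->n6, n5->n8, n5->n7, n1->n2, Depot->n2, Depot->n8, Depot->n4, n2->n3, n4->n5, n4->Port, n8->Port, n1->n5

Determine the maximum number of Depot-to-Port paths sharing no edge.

7

Assign every edge capacity 1; by Menger, the answer equals the max flow.
Path Depot→Port (+1); total 1.
Path Depot→n3→Port (+1); total 2.
Path Depot→n4→Port (+1); total 3.
Path Depot→n5→Port (+1); total 4.
Path Depot→n6→Port (+1); total 5.
Path Depot→n8→Port (+1); total 6.
Path Depot→n1→n5→n7→Port (+1); total 7.
No residual Depot→Port path; max flow = 7.
Certifying cut of size 7: {Depot→Port, Depot→n6, n3→Port, n4→Port, n5→Port, n7→Port, n8→Port}.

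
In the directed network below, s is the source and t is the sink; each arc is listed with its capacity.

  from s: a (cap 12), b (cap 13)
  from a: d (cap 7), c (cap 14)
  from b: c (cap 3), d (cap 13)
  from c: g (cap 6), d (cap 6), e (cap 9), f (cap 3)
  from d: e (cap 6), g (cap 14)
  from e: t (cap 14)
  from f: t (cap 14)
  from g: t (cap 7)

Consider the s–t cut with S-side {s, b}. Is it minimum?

Given cut capacity: 12 + 3 + 13 = 28.
Augment s→a→c→e→t: bottleneck 9, flow now 9.
Augment s→a→c→f→t: bottleneck 3, flow now 12.
Augment s→b→c→g→t: bottleneck 3, flow now 15.
Augment s→b→d→e→t: bottleneck 5, flow now 20.
Augment s→b→d→g→t: bottleneck 4, flow now 24.
No augmenting path remains; maximum flow = 24.
In the residual graph, reachable from s: {s, a, b, c, d, e, g}.
Min-cut edges: c→f (3), e→t (14), g→t (7); capacity 3 + 14 + 7 = 24.
Cut capacity 28 exceeds the max flow 24, so it is not minimum.

No — its capacity is 28, but the minimum cut has capacity 24.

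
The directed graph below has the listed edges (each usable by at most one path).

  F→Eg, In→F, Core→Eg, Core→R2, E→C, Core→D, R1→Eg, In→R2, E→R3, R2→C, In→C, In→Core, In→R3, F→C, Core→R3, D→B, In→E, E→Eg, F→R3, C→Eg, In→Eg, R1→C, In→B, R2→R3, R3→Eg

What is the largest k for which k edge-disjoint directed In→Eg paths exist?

6

Assign every edge capacity 1; by Menger, the answer equals the max flow.
Path In→Eg (+1); total 1.
Path In→Core→Eg (+1); total 2.
Path In→F→Eg (+1); total 3.
Path In→E→Eg (+1); total 4.
Path In→R3→Eg (+1); total 5.
Path In→C→Eg (+1); total 6.
No residual In→Eg path; max flow = 6.
Certifying cut of size 6: {C→Eg, In→Core, In→E, In→Eg, In→F, R3→Eg}.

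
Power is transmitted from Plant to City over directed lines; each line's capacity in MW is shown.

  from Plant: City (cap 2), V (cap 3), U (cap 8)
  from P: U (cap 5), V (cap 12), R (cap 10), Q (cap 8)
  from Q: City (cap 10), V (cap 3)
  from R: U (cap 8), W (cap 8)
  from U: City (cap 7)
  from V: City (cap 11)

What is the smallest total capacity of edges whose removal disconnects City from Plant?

12

Augment Plant→City: bottleneck 2, flow now 2.
Augment Plant→U→City: bottleneck 7, flow now 9.
Augment Plant→V→City: bottleneck 3, flow now 12.
No augmenting path remains; maximum flow = 12.
By max-flow min-cut, the minimum cut capacity equals the max flow.
In the residual graph, reachable from Plant: {Plant, U}.
Min-cut edges: Plant→V (3), Plant→City (2), U→City (7); capacity 3 + 2 + 7 = 12.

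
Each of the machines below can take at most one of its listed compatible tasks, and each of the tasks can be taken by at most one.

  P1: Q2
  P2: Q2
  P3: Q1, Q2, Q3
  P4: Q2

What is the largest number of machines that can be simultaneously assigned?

Unit-capacity flow: source→left, listed edges, right→sink; max matching = max flow.
Augmenting path P1→Q2 (+1); matched 1.
Augmenting path P3→Q1 (+1); matched 2.
No augmenting path remains; maximum matching = 2.
König certificate: {P3, Q2} is a vertex cover of size 2 (every listed pair touches it), so no matching can be larger.

2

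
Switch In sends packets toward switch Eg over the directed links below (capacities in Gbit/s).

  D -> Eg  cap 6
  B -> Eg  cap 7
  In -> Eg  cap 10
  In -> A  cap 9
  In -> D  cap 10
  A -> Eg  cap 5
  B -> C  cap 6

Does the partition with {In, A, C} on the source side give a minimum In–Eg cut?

No — its capacity is 25, but the minimum cut has capacity 21.

Given cut capacity: 10 + 10 + 5 = 25.
Augment In→Eg: bottleneck 10, flow now 10.
Augment In→A→Eg: bottleneck 5, flow now 15.
Augment In→D→Eg: bottleneck 6, flow now 21.
No augmenting path remains; maximum flow = 21.
In the residual graph, reachable from In: {In, A, D}.
Min-cut edges: In→Eg (10), A→Eg (5), D→Eg (6); capacity 10 + 5 + 6 = 21.
Cut capacity 25 exceeds the max flow 21, so it is not minimum.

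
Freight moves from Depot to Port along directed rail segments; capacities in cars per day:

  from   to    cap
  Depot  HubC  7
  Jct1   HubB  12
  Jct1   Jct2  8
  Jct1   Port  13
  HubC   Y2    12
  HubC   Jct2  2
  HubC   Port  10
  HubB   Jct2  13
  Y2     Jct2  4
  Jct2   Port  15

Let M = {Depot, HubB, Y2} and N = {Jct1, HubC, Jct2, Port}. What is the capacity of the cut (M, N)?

24

Edges leaving {Depot, HubB, Y2}: Depot→HubC (7), HubB→Jct2 (13), Y2→Jct2 (4).
Cut capacity = 7 + 13 + 4 = 24.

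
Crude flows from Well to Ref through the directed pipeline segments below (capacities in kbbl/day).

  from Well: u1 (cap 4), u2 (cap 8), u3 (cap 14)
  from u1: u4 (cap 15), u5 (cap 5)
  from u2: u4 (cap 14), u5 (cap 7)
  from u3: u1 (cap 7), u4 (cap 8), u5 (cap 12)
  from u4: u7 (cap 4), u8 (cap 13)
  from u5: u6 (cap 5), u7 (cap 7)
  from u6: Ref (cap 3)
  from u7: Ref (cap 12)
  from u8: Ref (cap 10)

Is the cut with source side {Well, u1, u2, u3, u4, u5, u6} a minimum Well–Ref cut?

No — its capacity is 27, but the minimum cut has capacity 24.

Given cut capacity: 4 + 13 + 7 + 3 = 27.
Augment Well→u1→u4→u7→Ref: bottleneck 4, flow now 4.
Augment Well→u2→u4→u8→Ref: bottleneck 8, flow now 12.
Augment Well→u3→u4→u8→Ref: bottleneck 2, flow now 14.
Augment Well→u3→u5→u6→Ref: bottleneck 3, flow now 17.
Augment Well→u3→u5→u7→Ref: bottleneck 7, flow now 24.
No augmenting path remains; maximum flow = 24.
In the residual graph, reachable from Well: {Well, u1, u2, u3, u4, u5, u6, u8}.
Min-cut edges: u4→u7 (4), u5→u7 (7), u6→Ref (3), u8→Ref (10); capacity 4 + 7 + 3 + 10 = 24.
Cut capacity 27 exceeds the max flow 24, so it is not minimum.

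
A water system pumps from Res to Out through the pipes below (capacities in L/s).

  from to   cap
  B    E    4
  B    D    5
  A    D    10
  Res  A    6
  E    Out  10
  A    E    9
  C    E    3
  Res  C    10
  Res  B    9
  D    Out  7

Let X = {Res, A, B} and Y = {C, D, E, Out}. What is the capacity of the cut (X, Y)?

38

Edges leaving {Res, A, B}: Res→C (10), A→D (10), A→E (9), B→D (5), B→E (4).
Cut capacity = 10 + 10 + 9 + 5 + 4 = 38.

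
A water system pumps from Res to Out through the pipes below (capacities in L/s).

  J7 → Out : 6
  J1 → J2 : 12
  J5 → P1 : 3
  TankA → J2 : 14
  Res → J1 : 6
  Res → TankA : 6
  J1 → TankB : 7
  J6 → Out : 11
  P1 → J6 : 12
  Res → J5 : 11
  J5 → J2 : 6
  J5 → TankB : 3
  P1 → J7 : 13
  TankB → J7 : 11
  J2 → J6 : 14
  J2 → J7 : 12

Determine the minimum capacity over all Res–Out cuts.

17

Augment Res→TankA→J2→J6→Out: bottleneck 6, flow now 6.
Augment Res→J5→P1→J6→Out: bottleneck 3, flow now 9.
Augment Res→J5→TankB→J7→Out: bottleneck 3, flow now 12.
Augment Res→J5→J2→J6→Out: bottleneck 2, flow now 14.
Augment Res→J5→J2→J7→Out: bottleneck 3, flow now 17.
No augmenting path remains; maximum flow = 17.
By max-flow min-cut, the minimum cut capacity equals the max flow.
In the residual graph, reachable from Res: {Res, TankA, J5, J1, P1, TankB, J2, J6, J7}.
Min-cut edges: J6→Out (11), J7→Out (6); capacity 11 + 6 = 17.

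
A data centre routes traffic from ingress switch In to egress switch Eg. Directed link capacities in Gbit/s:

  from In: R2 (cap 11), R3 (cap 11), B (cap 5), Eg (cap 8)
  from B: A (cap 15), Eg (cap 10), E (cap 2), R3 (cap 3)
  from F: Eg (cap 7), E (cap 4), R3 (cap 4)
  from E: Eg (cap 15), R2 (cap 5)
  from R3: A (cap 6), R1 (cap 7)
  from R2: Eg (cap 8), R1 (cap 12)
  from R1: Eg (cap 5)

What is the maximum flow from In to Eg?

26

Augment In→Eg: bottleneck 8, flow now 8.
Augment In→B→Eg: bottleneck 5, flow now 13.
Augment In→R2→Eg: bottleneck 8, flow now 21.
Augment In→R3→R1→Eg: bottleneck 5, flow now 26.
No augmenting path remains; maximum flow = 26.
In the residual graph, reachable from In: {In, R3, R2, A, R1}.
Min-cut edges: In→B (5), In→Eg (8), R2→Eg (8), R1→Eg (5); capacity 5 + 8 + 8 + 5 = 26.
This cut is saturated, so no flow can exceed 26.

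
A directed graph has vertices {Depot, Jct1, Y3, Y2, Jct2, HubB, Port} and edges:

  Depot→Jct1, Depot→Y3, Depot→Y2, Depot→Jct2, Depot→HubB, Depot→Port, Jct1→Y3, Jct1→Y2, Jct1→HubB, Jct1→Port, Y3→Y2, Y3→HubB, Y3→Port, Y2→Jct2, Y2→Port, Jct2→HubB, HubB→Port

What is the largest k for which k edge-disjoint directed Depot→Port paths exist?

5

Assign every edge capacity 1; by Menger, the answer equals the max flow.
Path Depot→Port (+1); total 1.
Path Depot→Jct1→Port (+1); total 2.
Path Depot→Y3→Port (+1); total 3.
Path Depot→Y2→Port (+1); total 4.
Path Depot→HubB→Port (+1); total 5.
No residual Depot→Port path; max flow = 5.
Certifying cut of size 5: {Depot→Jct1, Depot→Port, Depot→Y2, Depot→Y3, HubB→Port}.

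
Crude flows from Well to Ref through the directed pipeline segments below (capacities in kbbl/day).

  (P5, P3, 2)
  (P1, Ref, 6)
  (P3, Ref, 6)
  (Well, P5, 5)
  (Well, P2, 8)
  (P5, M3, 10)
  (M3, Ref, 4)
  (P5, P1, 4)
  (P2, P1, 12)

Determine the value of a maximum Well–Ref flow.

11

Augment Well→P2→P1→Ref: bottleneck 6, flow now 6.
Augment Well→P5→M3→Ref: bottleneck 4, flow now 10.
Augment Well→P5→P3→Ref: bottleneck 1, flow now 11.
No augmenting path remains; maximum flow = 11.
In the residual graph, reachable from Well: {Well, P2, P1}.
Min-cut edges: Well→P5 (5), P1→Ref (6); capacity 5 + 6 = 11.
This cut is saturated, so no flow can exceed 11.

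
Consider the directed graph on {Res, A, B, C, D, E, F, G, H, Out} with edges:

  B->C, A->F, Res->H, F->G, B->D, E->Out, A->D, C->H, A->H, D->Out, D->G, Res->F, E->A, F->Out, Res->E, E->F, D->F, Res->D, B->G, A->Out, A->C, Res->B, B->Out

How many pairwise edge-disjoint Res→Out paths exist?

4

Assign every edge capacity 1; by Menger, the answer equals the max flow.
Path Res→B→Out (+1); total 1.
Path Res→D→Out (+1); total 2.
Path Res→E→Out (+1); total 3.
Path Res→F→Out (+1); total 4.
No residual Res→Out path; max flow = 4.
Certifying cut of size 4: {Res→B, Res→D, Res→E, Res→F}.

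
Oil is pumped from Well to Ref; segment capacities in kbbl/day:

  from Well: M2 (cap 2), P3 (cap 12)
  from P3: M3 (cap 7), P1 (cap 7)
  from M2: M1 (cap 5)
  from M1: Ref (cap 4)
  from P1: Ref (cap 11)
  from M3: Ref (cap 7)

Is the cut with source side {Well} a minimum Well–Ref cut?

Given cut capacity: 12 + 2 = 14.
Augment Well→P3→P1→Ref: bottleneck 7, flow now 7.
Augment Well→P3→M3→Ref: bottleneck 5, flow now 12.
Augment Well→M2→M1→Ref: bottleneck 2, flow now 14.
No augmenting path remains; maximum flow = 14.
Cut capacity 14 equals the max flow, so it is a minimum cut.

Yes — it is a minimum cut (capacity 14).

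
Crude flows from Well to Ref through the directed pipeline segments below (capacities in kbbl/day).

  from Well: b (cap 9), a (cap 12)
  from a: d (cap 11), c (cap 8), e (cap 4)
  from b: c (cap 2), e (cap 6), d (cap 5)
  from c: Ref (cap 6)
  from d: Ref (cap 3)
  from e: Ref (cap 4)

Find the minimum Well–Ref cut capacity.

Augment Well→a→c→Ref: bottleneck 6, flow now 6.
Augment Well→a→d→Ref: bottleneck 3, flow now 9.
Augment Well→a→e→Ref: bottleneck 3, flow now 12.
Augment Well→b→e→Ref: bottleneck 1, flow now 13.
No augmenting path remains; maximum flow = 13.
By max-flow min-cut, the minimum cut capacity equals the max flow.
In the residual graph, reachable from Well: {Well, a, b, c, d, e}.
Min-cut edges: c→Ref (6), d→Ref (3), e→Ref (4); capacity 6 + 3 + 4 = 13.

13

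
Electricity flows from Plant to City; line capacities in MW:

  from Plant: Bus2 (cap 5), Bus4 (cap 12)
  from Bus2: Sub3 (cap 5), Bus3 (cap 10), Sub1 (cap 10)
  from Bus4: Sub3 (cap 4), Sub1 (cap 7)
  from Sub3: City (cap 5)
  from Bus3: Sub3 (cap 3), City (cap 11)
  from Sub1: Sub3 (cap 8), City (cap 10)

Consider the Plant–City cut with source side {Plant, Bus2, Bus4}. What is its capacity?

36

Edges leaving {Plant, Bus2, Bus4}: Bus2→Sub3 (5), Bus2→Bus3 (10), Bus2→Sub1 (10), Bus4→Sub3 (4), Bus4→Sub1 (7).
Cut capacity = 5 + 10 + 10 + 4 + 7 = 36.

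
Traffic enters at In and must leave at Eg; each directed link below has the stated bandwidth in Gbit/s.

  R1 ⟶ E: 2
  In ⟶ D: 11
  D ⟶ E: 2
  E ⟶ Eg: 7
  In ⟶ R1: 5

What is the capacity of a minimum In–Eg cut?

4

Augment In→D→E→Eg: bottleneck 2, flow now 2.
Augment In→R1→E→Eg: bottleneck 2, flow now 4.
No augmenting path remains; maximum flow = 4.
By max-flow min-cut, the minimum cut capacity equals the max flow.
In the residual graph, reachable from In: {In, D, R1}.
Min-cut edges: D→E (2), R1→E (2); capacity 2 + 2 = 4.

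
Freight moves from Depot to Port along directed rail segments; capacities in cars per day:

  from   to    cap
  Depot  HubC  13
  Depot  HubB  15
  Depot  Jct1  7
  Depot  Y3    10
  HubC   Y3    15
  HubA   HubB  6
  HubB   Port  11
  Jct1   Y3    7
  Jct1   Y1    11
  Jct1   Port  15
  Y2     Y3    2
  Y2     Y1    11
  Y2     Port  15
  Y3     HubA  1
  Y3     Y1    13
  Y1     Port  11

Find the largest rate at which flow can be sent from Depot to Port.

29

Augment Depot→HubB→Port: bottleneck 11, flow now 11.
Augment Depot→Jct1→Port: bottleneck 7, flow now 18.
Augment Depot→Y3→Y1→Port: bottleneck 10, flow now 28.
Augment Depot→HubC→Y3→Y1→Port: bottleneck 1, flow now 29.
No augmenting path remains; maximum flow = 29.
In the residual graph, reachable from Depot: {Depot, HubC, HubA, HubB, Y3, Y1}.
Min-cut edges: Depot→Jct1 (7), HubB→Port (11), Y1→Port (11); capacity 7 + 11 + 11 = 29.
This cut is saturated, so no flow can exceed 29.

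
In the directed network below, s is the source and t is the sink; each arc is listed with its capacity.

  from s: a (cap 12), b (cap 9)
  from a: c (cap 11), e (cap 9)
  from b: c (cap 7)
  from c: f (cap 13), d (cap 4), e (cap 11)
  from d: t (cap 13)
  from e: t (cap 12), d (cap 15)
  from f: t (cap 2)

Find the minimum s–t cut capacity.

Augment s→a→e→t: bottleneck 9, flow now 9.
Augment s→a→c→d→t: bottleneck 3, flow now 12.
Augment s→b→c→d→t: bottleneck 1, flow now 13.
Augment s→b→c→e→t: bottleneck 3, flow now 16.
Augment s→b→c→f→t: bottleneck 2, flow now 18.
Augment s→b→c→e→d→t: bottleneck 1, flow now 19.
No augmenting path remains; maximum flow = 19.
By max-flow min-cut, the minimum cut capacity equals the max flow.
In the residual graph, reachable from s: {s, b}.
Min-cut edges: s→a (12), b→c (7); capacity 12 + 7 = 19.

19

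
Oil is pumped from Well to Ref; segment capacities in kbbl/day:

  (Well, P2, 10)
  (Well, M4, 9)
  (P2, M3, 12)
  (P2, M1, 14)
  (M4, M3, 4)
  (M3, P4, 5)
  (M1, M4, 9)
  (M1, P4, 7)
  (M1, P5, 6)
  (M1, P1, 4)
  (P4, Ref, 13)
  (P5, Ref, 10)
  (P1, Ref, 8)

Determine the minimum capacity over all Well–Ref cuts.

14

Augment Well→P2→M3→P4→Ref: bottleneck 5, flow now 5.
Augment Well→P2→M1→P4→Ref: bottleneck 5, flow now 10.
Augment Well→M4→M3→P2→M1→P4→Ref: bottleneck 2, flow now 12. (uses reverse residual edge)
Augment Well→M4→M3→P2→M1→P5→Ref: bottleneck 2, flow now 14. (uses reverse residual edge)
No augmenting path remains; maximum flow = 14.
By max-flow min-cut, the minimum cut capacity equals the max flow.
In the residual graph, reachable from Well: {Well, M4}.
Min-cut edges: Well→P2 (10), M4→M3 (4); capacity 10 + 4 = 14.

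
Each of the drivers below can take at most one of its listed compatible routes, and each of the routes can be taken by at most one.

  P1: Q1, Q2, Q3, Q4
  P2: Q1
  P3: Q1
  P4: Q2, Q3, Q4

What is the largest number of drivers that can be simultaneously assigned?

3

Unit-capacity flow: source→left, listed edges, right→sink; max matching = max flow.
Augmenting path P1→Q1 (+1); matched 1.
Augmenting path P4→Q2 (+1); matched 2.
Augmenting path P2→Q1→P1→Q3 (+1); matched 3.
No augmenting path remains; maximum matching = 3.
König certificate: {P1, P4, Q1} is a vertex cover of size 3 (every listed pair touches it), so no matching can be larger.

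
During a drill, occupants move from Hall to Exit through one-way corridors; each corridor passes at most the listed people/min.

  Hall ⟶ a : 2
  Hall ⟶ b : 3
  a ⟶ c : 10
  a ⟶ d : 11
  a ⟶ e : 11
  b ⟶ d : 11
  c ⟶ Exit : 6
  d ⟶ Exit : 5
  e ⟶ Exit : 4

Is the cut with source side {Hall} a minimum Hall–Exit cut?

Yes — it is a minimum cut (capacity 5).

Given cut capacity: 2 + 3 = 5.
Augment Hall→a→c→Exit: bottleneck 2, flow now 2.
Augment Hall→b→d→Exit: bottleneck 3, flow now 5.
No augmenting path remains; maximum flow = 5.
Cut capacity 5 equals the max flow, so it is a minimum cut.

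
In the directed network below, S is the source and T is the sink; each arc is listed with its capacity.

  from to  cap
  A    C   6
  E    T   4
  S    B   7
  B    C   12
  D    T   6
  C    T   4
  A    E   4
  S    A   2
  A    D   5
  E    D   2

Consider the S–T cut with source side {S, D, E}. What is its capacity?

19

Edges leaving {S, D, E}: S→A (2), S→B (7), D→T (6), E→T (4).
Cut capacity = 2 + 7 + 6 + 4 = 19.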